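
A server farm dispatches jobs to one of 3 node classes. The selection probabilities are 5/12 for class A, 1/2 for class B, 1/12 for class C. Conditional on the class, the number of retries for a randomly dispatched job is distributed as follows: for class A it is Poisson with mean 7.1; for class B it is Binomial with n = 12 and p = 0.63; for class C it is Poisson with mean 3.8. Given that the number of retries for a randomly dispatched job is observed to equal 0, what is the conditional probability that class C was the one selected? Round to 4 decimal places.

0.8430

Likelihoods P(X=0 | ·): A: 0.000825105; B: 6.58295e-06; C: 0.0223708.
Posterior ∝ prior × likelihood. Numerator for C: 0.0833333·0.0223708 = 0.00186423.
Normalizing constant: 0.416667·0.000825105 + 0.5·6.58295e-06 + 0.0833333·0.0223708 = 0.00221132.
P(C | observation) = 0.00186423 / 0.00221132 = 0.843041.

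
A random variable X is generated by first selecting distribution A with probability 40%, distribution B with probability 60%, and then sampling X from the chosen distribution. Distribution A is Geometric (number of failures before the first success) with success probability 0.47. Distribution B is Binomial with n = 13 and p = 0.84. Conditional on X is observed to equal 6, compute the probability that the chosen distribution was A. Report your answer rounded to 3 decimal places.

0.811

Likelihoods P(X=6 | ·): A: 0.0104172; B: 0.0016182.
Posterior ∝ prior × likelihood. Numerator for A: 0.4·0.0104172 = 0.0041669.
Normalizing constant: 0.4·0.0104172 + 0.6·0.0016182 = 0.00513782.
P(A | observation) = 0.0041669 / 0.00513782 = 0.811025.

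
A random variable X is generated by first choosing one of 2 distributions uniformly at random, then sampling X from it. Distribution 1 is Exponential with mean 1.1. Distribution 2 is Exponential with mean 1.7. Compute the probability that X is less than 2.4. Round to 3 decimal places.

Conditional on each component, P(X < 2.4): 1: 0.887164; 2: 0.756287.
By total probability, P(X < 2.4) = 0.5·0.887164 + 0.5·0.756287 = 0.821725.

0.822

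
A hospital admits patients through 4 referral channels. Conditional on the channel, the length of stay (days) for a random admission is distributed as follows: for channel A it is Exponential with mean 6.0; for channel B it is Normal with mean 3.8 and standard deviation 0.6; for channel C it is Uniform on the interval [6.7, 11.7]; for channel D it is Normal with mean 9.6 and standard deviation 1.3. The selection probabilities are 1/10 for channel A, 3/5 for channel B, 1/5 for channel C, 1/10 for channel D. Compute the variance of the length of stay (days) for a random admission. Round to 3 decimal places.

Per component, A: μ=6, E[X²]=72; B: μ=3.8, E[X²]=14.8; C: μ=9.2, E[X²]=86.7233; D: μ=9.6, E[X²]=93.85.
E[X] = 0.1·6 + 0.6·3.8 + 0.2·9.2 + 0.1·9.6 = 5.68.
E[X²] = 0.1·72 + 0.6·14.8 + 0.2·86.7233 + 0.1·93.85 = 42.8097.
Var(X) = E[X²] − (E[X])² = 42.8097 − 32.2624 = 10.5473.

10.547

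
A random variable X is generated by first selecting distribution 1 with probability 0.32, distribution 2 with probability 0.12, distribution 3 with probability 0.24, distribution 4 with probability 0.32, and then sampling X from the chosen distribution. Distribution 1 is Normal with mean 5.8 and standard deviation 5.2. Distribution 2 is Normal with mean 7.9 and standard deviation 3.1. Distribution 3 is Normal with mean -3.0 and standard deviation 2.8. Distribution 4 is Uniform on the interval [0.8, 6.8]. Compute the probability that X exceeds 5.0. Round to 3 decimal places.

Conditional on each component, P(X > 5.0): 1: 0.561134; 2: 0.825231; 3: 0.00213737; 4: 0.3.
By total probability, P(X > 5.0) = 0.32·0.561134 + 0.12·0.825231 + 0.24·0.00213737 + 0.32·0.3 = 0.375104.

0.375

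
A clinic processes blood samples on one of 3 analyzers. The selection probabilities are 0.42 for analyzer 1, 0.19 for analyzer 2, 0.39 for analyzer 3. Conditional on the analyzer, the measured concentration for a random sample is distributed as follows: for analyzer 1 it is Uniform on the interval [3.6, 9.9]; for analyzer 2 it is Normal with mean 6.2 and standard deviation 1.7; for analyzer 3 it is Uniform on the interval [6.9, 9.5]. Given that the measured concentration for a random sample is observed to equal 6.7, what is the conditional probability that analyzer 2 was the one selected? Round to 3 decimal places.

Likelihoods f(6.7 | ·): 1: 0.15873; 2: 0.224738; 3: 0.
Posterior ∝ prior × likelihood. Numerator for 2: 0.19·0.224738 = 0.0427002.
Normalizing constant: 0.42·0.15873 + 0.19·0.224738 + 0.39·0 = 0.109367.
P(2 | observation) = 0.0427002 / 0.109367 = 0.390431.

0.390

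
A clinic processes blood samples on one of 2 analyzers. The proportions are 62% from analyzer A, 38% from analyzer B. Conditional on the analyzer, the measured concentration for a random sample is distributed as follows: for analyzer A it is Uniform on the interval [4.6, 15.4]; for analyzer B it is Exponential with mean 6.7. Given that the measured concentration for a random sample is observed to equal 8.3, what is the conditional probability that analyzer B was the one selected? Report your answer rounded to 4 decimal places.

0.2225

Likelihoods f(8.3 | ·): A: 0.0925926; B: 0.0432433.
Posterior ∝ prior × likelihood. Numerator for B: 0.38·0.0432433 = 0.0164324.
Normalizing constant: 0.62·0.0925926 + 0.38·0.0432433 = 0.0738399.
P(B | observation) = 0.0164324 / 0.0738399 = 0.222542.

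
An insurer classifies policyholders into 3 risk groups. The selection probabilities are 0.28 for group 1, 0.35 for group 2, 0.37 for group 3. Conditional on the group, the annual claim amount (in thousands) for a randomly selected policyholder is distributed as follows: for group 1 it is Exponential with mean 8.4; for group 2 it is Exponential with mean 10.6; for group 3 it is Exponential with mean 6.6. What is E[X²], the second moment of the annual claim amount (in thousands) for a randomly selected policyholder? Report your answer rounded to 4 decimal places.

For each component E[X²] = Var + (mean)², giving 1: 141.12; 2: 224.72; 3: 87.12.
Overall E[X²] = 0.28·141.12 + 0.35·224.72 + 0.37·87.12 = 150.4.

150.4000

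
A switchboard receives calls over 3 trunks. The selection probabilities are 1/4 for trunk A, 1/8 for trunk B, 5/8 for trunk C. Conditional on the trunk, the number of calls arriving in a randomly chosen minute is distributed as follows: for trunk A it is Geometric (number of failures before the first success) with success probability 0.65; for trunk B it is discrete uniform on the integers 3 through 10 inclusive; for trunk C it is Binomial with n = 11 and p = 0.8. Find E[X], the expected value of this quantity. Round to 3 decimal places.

Component means — A: 0.538462; B: 6.5; C: 8.8.
E[X] = 0.25·0.538462 + 0.125·6.5 + 0.625·8.8 = 6.44712.

6.447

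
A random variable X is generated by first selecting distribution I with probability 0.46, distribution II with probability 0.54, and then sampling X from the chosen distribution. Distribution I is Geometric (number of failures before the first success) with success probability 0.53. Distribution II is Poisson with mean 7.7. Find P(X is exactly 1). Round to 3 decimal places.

0.116

Conditional on each component, P(X = 1): I: 0.2491; II: 0.00348677.
By total probability, P(X = 1) = 0.46·0.2491 + 0.54·0.00348677 = 0.116469.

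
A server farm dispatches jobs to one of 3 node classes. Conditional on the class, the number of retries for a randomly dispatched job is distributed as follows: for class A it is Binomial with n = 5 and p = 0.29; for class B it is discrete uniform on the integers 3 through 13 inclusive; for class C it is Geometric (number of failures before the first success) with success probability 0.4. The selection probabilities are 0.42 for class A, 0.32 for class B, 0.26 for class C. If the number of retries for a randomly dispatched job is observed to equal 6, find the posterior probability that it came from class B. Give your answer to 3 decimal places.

Likelihoods P(X=6 | ·): A: 0; B: 0.0909091; C: 0.0186624.
Posterior ∝ prior × likelihood. Numerator for B: 0.32·0.0909091 = 0.0290909.
Normalizing constant: 0.42·0 + 0.32·0.0909091 + 0.26·0.0186624 = 0.0339431.
P(B | observation) = 0.0290909 / 0.0339431 = 0.857048.

0.857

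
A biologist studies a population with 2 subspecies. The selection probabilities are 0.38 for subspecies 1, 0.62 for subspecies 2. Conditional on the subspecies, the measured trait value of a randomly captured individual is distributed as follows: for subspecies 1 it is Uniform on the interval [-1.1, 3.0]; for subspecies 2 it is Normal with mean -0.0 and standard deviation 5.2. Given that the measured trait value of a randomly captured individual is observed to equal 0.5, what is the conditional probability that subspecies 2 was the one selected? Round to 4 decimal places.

Likelihoods f(0.5 | ·): 1: 0.243902; 2: 0.0763658.
Posterior ∝ prior × likelihood. Numerator for 2: 0.62·0.0763658 = 0.0473468.
Normalizing constant: 0.38·0.243902 + 0.62·0.0763658 = 0.14003.
P(2 | observation) = 0.0473468 / 0.14003 = 0.33812.

0.3381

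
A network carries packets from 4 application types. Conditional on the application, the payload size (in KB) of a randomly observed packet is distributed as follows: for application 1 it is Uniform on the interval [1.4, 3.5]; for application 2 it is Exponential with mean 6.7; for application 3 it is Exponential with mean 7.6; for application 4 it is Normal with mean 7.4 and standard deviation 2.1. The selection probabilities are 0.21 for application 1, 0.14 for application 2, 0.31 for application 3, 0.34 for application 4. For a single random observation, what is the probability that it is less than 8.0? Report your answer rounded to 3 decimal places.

0.718

Conditional on each application, P(X < 8.0): 1: 1; 2: 0.697002; 3: 0.650982; 4: 0.612452.
By total probability, P(X < 8.0) = 0.21·1 + 0.14·0.697002 + 0.31·0.650982 + 0.34·0.612452 = 0.717618.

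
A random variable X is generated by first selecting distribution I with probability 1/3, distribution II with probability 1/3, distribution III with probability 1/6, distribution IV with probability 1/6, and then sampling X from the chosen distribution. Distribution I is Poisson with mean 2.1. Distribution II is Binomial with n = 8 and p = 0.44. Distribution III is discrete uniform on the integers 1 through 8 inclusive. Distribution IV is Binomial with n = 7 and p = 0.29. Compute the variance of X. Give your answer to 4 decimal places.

Per component, I: μ=2.1, E[X²]=6.51; II: μ=3.52, E[X²]=14.3616; III: μ=4.5, E[X²]=25.5; IV: μ=2.03, E[X²]=5.5622.
E[X] = 0.333333·2.1 + 0.333333·3.52 + 0.166667·4.5 + 0.166667·2.03 = 2.96167.
E[X²] = 0.333333·6.51 + 0.333333·14.3616 + 0.166667·25.5 + 0.166667·5.5622 = 12.1342.
Var(X) = E[X²] − (E[X])² = 12.1342 − 8.77147 = 3.36276.

3.3628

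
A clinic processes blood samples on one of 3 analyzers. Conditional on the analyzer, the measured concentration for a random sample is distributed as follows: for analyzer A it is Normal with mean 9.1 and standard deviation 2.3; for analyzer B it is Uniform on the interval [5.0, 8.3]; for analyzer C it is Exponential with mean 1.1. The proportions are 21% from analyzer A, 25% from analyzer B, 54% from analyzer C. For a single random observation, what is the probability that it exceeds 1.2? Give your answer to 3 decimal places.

Conditional on each analyzer, P(X > 1.2): A: 0.999703; B: 1; C: 0.335911.
By total probability, P(X > 1.2) = 0.21·0.999703 + 0.25·1 + 0.54·0.335911 = 0.64133.

0.641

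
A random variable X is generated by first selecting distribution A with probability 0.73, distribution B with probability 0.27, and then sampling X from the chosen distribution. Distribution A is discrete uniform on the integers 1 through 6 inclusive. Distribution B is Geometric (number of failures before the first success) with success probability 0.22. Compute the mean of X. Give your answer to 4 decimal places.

3.5123

Component means — A: 3.5; B: 3.54545.
E[X] = 0.73·3.5 + 0.27·3.54545 = 3.51227.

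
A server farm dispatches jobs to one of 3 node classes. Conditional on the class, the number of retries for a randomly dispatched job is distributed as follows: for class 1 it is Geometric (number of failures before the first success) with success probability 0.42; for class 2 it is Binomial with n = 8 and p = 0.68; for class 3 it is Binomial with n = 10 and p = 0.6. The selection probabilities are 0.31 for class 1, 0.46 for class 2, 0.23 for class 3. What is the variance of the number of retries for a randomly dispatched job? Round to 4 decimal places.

6.2759

Per component, 1: μ=1.38095, E[X²]=5.19501; 2: μ=5.44, E[X²]=31.3344; 3: μ=6, E[X²]=38.4.
E[X] = 0.31·1.38095 + 0.46·5.44 + 0.23·6 = 4.3105.
E[X²] = 0.31·5.19501 + 0.46·31.3344 + 0.23·38.4 = 24.8563.
Var(X) = E[X²] − (E[X])² = 24.8563 − 18.5804 = 6.27591.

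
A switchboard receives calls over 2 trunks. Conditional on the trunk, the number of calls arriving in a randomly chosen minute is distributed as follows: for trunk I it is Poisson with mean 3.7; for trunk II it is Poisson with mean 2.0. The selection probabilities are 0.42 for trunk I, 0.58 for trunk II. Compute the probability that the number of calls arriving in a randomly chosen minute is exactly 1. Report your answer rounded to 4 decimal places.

Conditional on each trunk, P(X = 1): I: 0.091477; II: 0.270671.
By total probability, P(X = 1) = 0.42·0.091477 + 0.58·0.270671 = 0.195409.

0.1954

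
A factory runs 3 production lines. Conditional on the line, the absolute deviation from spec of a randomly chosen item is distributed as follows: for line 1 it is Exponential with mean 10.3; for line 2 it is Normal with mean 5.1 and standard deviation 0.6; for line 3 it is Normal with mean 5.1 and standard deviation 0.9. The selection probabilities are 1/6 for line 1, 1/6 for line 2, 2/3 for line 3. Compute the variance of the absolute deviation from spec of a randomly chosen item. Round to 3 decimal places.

22.037

Per component, 1: μ=10.3, E[X²]=212.18; 2: μ=5.1, E[X²]=26.37; 3: μ=5.1, E[X²]=26.82.
E[X] = 0.166667·10.3 + 0.166667·5.1 + 0.666667·5.1 = 5.96667.
E[X²] = 0.166667·212.18 + 0.166667·26.37 + 0.666667·26.82 = 57.6383.
Var(X) = E[X²] − (E[X])² = 57.6383 − 35.6011 = 22.0372.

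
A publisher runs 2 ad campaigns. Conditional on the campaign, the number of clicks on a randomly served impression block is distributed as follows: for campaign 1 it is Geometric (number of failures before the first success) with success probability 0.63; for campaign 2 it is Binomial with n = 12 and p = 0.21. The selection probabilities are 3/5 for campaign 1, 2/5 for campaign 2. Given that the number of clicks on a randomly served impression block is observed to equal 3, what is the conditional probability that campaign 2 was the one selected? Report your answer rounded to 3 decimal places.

0.836

Likelihoods P(X=3 | ·): 1: 0.0319114; 2: 0.244188.
Posterior ∝ prior × likelihood. Numerator for 2: 0.4·0.244188 = 0.0976752.
Normalizing constant: 0.6·0.0319114 + 0.4·0.244188 = 0.116822.
P(2 | observation) = 0.0976752 / 0.116822 = 0.836103.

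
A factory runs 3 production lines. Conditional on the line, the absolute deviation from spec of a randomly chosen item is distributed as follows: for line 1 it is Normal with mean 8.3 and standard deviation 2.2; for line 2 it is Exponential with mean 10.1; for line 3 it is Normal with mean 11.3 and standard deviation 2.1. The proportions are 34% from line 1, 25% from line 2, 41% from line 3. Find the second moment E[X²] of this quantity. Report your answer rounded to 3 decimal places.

130.234

For each component E[X²] = Var + (mean)², giving 1: 73.73; 2: 204.02; 3: 132.1.
Overall E[X²] = 0.34·73.73 + 0.25·204.02 + 0.41·132.1 = 130.234.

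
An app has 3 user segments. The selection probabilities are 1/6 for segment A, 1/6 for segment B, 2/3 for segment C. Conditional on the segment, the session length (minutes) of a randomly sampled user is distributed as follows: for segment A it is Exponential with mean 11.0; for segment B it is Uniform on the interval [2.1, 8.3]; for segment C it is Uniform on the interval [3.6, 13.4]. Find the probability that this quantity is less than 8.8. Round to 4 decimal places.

0.6122

Conditional on each segment, P(X < 8.8): A: 0.550671; B: 1; C: 0.530612.
By total probability, P(X < 8.8) = 0.166667·0.550671 + 0.166667·1 + 0.666667·0.530612 = 0.612187.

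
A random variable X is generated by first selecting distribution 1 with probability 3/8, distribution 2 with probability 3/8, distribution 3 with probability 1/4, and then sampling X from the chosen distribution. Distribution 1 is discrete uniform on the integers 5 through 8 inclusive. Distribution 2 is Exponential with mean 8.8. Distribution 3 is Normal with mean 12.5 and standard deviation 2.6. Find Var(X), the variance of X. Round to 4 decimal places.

Per component, 1: μ=6.5, E[X²]=43.5; 2: μ=8.8, E[X²]=154.88; 3: μ=12.5, E[X²]=163.01.
E[X] = 0.375·6.5 + 0.375·8.8 + 0.25·12.5 = 8.8625.
E[X²] = 0.375·43.5 + 0.375·154.88 + 0.25·163.01 = 115.145.
Var(X) = E[X²] − (E[X])² = 115.145 − 78.5439 = 36.6011.

36.6011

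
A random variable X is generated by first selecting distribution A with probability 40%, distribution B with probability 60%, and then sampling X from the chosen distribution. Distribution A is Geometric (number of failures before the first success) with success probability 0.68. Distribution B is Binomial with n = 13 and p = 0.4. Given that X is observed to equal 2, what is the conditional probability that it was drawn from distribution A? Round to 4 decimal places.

0.5062

Likelihoods P(X=2 | ·): A: 0.069632; B: 0.0452771.
Posterior ∝ prior × likelihood. Numerator for A: 0.4·0.069632 = 0.0278528.
Normalizing constant: 0.4·0.069632 + 0.6·0.0452771 = 0.055019.
P(A | observation) = 0.0278528 / 0.055019 = 0.506239.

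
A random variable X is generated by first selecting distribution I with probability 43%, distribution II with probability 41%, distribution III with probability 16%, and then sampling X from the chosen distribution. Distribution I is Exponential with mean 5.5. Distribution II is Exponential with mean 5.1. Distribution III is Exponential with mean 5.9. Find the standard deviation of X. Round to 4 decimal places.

Per component, I: μ=5.5, E[X²]=60.5; II: μ=5.1, E[X²]=52.02; III: μ=5.9, E[X²]=69.62.
E[X] = 0.43·5.5 + 0.41·5.1 + 0.16·5.9 = 5.4.
E[X²] = 0.43·60.5 + 0.41·52.02 + 0.16·69.62 = 58.4824.
Var(X) = E[X²] − (E[X])² = 58.4824 − 29.16 = 29.3224.
SD(X) = √29.3224 = 5.41502.

5.4150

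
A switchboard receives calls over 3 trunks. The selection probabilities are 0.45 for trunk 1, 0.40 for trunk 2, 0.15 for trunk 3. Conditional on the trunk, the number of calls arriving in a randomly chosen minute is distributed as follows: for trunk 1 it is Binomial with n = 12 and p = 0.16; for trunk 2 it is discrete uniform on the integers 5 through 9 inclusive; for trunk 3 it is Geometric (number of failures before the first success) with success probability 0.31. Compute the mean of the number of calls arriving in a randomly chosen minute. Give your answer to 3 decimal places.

3.998

Component means — 1: 1.92; 2: 7; 3: 2.22581.
E[X] = 0.45·1.92 + 0.4·7 + 0.15·2.22581 = 3.99787.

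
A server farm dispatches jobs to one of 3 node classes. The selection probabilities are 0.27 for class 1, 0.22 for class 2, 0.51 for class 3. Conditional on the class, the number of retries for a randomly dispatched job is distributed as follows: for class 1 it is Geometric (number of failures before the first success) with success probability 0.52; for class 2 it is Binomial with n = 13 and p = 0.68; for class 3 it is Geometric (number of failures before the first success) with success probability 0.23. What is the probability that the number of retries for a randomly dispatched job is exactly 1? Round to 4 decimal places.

Conditional on each class, P(X = 1): 1: 0.2496; 2: 1.01918e-05; 3: 0.1771.
By total probability, P(X = 1) = 0.27·0.2496 + 0.22·1.01918e-05 + 0.51·0.1771 = 0.157715.

0.1577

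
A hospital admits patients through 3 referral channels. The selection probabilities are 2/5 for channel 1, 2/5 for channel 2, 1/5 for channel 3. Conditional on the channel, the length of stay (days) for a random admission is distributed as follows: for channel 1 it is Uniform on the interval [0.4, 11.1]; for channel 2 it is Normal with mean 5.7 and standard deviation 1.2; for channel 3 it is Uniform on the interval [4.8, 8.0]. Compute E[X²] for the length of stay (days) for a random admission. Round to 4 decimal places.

38.9760

For each component E[X²] = Var + (mean)², giving 1: 42.6033; 2: 33.93; 3: 41.8133.
Overall E[X²] = 0.4·42.6033 + 0.4·33.93 + 0.2·41.8133 = 38.976.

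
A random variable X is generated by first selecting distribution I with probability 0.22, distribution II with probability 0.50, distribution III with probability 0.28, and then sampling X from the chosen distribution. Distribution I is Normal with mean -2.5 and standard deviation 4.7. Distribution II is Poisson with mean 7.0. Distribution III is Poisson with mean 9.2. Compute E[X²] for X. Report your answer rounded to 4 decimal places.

For each component E[X²] = Var + (mean)², giving I: 28.34; II: 56; III: 93.84.
Overall E[X²] = 0.22·28.34 + 0.5·56 + 0.28·93.84 = 60.51.

60.5100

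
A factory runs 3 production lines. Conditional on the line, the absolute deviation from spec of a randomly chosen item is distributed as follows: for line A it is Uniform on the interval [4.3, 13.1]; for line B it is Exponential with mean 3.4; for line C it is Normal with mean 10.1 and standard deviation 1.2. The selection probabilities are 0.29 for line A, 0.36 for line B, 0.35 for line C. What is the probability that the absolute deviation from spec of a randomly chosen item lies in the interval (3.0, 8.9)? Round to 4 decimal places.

0.3298

Conditional on each line, P(3.0 < X < 8.9): A: 0.522727; B: 0.340834; C: 0.158655.
By total probability, P(3.0 < X < 8.9) = 0.29·0.522727 + 0.36·0.340834 + 0.35·0.158655 = 0.32982.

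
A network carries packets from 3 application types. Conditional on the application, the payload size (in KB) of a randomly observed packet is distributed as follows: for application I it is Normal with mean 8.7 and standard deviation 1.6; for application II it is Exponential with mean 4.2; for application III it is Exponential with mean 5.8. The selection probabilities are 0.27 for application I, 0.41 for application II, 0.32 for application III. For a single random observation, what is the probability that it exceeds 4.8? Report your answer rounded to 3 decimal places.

0.539

Conditional on each application, P(X > 4.8): I: 0.992605; II: 0.318907; III: 0.437103.
By total probability, P(X > 4.8) = 0.27·0.992605 + 0.41·0.318907 + 0.32·0.437103 = 0.538628.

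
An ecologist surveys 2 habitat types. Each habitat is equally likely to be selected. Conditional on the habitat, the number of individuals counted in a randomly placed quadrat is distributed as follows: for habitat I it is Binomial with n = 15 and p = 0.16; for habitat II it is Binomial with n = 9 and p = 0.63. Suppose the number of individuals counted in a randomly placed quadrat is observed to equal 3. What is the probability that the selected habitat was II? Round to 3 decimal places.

Likelihoods P(X=3 | ·): I: 0.229997; II: 0.0538904.
Posterior ∝ prior × likelihood. Numerator for II: 0.5·0.0538904 = 0.0269452.
Normalizing constant: 0.5·0.229997 + 0.5·0.0538904 = 0.141944.
P(II | observation) = 0.0269452 / 0.141944 = 0.18983.

0.190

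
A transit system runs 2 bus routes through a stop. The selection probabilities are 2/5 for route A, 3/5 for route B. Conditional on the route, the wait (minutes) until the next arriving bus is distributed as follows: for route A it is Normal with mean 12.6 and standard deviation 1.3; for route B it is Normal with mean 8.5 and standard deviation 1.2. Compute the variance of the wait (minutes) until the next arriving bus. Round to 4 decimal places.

5.5744

Per component, A: μ=12.6, E[X²]=160.45; B: μ=8.5, E[X²]=73.69.
E[X] = 0.4·12.6 + 0.6·8.5 = 10.14.
E[X²] = 0.4·160.45 + 0.6·73.69 = 108.394.
Var(X) = E[X²] − (E[X])² = 108.394 − 102.82 = 5.5744.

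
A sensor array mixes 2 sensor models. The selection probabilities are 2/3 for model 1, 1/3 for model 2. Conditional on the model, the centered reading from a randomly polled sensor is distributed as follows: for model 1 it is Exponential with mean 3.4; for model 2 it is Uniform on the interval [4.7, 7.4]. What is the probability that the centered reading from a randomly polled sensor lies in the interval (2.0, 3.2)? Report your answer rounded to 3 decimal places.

0.110

Conditional on each model, P(2.0 < X < 3.2): 1: 0.165138; 2: 0.
By total probability, P(2.0 < X < 3.2) = 0.666667·0.165138 + 0.333333·0 = 0.110092.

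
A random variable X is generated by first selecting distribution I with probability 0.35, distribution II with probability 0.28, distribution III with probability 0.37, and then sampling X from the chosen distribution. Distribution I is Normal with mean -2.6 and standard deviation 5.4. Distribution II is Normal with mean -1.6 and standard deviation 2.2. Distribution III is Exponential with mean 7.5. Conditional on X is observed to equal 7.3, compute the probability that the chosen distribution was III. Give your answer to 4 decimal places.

0.7942

Likelihoods f(7.3 | ·): I: 0.0137613; II: 5.06664e-05; III: 0.0503762.
Posterior ∝ prior × likelihood. Numerator for III: 0.37·0.0503762 = 0.0186392.
Normalizing constant: 0.35·0.0137613 + 0.28·5.06664e-05 + 0.37·0.0503762 = 0.0234698.
P(III | observation) = 0.0186392 / 0.0234698 = 0.794176.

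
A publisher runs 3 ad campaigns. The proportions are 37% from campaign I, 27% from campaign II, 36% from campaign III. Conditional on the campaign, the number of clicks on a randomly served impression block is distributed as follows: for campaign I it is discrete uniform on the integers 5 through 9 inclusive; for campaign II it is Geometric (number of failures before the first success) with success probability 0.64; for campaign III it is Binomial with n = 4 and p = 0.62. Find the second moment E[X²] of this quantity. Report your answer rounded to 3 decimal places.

21.746

For each component E[X²] = Var + (mean)², giving I: 51; II: 1.19531; III: 7.0928.
Overall E[X²] = 0.37·51 + 0.27·1.19531 + 0.36·7.0928 = 21.7461.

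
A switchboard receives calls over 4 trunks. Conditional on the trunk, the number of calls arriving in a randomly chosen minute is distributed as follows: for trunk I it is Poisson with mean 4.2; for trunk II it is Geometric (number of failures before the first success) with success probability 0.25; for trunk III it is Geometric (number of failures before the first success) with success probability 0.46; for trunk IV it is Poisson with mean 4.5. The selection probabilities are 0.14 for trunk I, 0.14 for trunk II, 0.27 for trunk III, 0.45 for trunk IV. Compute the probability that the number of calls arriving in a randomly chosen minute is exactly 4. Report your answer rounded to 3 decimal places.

0.134

Conditional on each trunk, P(X = 4): I: 0.194424; II: 0.0791016; III: 0.0391141; IV: 0.189808.
By total probability, P(X = 4) = 0.14·0.194424 + 0.14·0.0791016 + 0.27·0.0391141 + 0.45·0.189808 = 0.134268.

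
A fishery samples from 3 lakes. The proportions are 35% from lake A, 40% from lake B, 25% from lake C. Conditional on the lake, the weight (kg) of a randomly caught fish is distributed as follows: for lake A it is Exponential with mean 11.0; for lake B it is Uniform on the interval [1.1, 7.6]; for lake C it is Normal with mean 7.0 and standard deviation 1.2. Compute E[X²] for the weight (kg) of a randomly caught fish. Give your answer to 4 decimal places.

For each component E[X²] = Var + (mean)², giving A: 242; B: 22.4433; C: 50.44.
Overall E[X²] = 0.35·242 + 0.4·22.4433 + 0.25·50.44 = 106.287.

106.2873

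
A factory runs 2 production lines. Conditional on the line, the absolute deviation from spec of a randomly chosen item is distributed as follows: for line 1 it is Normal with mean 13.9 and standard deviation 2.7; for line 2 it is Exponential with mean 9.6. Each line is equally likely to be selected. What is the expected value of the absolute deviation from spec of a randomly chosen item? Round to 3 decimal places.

11.750

Component means — 1: 13.9; 2: 9.6.
E[X] = 0.5·13.9 + 0.5·9.6 = 11.75.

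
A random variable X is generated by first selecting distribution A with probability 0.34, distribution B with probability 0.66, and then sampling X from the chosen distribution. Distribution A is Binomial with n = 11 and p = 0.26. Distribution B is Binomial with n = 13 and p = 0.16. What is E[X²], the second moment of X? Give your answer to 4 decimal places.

For each component E[X²] = Var + (mean)², giving A: 10.296; B: 6.0736.
Overall E[X²] = 0.34·10.296 + 0.66·6.0736 = 7.50922.

7.5092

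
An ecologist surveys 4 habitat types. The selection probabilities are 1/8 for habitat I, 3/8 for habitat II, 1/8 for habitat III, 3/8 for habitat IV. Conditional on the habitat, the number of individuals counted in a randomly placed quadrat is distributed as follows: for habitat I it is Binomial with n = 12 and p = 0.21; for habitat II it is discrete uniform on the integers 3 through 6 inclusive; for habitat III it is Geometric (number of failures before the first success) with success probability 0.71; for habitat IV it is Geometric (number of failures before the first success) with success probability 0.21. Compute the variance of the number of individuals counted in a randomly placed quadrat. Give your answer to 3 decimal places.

Per component, I: μ=2.52, E[X²]=8.3412; II: μ=4.5, E[X²]=21.5; III: μ=0.408451, E[X²]=0.742115; IV: μ=3.7619, E[X²]=32.0658.
E[X] = 0.125·2.52 + 0.375·4.5 + 0.125·0.408451 + 0.375·3.7619 = 3.46427.
E[X²] = 0.125·8.3412 + 0.375·21.5 + 0.125·0.742115 + 0.375·32.0658 = 21.2226.
Var(X) = E[X²] − (E[X])² = 21.2226 − 12.0012 = 9.2214.

9.221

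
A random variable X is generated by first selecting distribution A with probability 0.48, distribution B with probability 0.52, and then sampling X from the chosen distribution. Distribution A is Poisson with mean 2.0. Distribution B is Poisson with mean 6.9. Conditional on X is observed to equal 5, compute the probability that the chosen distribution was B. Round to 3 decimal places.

Likelihoods P(X=5 | ·): A: 0.0360894; B: 0.131351.
Posterior ∝ prior × likelihood. Numerator for B: 0.52·0.131351 = 0.0683023.
Normalizing constant: 0.48·0.0360894 + 0.52·0.131351 = 0.0856253.
P(B | observation) = 0.0683023 / 0.0856253 = 0.797689.

0.798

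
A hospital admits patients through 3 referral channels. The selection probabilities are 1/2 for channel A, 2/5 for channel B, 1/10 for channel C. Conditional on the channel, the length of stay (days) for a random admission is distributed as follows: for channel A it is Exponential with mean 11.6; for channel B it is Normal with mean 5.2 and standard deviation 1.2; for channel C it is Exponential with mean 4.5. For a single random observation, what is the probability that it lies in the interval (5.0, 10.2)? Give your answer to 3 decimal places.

Conditional on each channel, P(5.0 < X < 10.2): A: 0.234767; B: 0.566168; C: 0.225536.
By total probability, P(5.0 < X < 10.2) = 0.5·0.234767 + 0.4·0.566168 + 0.1·0.225536 = 0.366405.

0.366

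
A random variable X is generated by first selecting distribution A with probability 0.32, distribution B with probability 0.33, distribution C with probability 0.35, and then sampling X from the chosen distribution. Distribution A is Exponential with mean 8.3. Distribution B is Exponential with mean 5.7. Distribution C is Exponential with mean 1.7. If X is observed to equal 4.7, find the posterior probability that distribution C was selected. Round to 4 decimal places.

Likelihoods f(4.7 | ·): A: 0.0683906; B: 0.0769171; C: 0.0370557.
Posterior ∝ prior × likelihood. Numerator for C: 0.35·0.0370557 = 0.0129695.
Normalizing constant: 0.32·0.0683906 + 0.33·0.0769171 + 0.35·0.0370557 = 0.0602371.
P(C | observation) = 0.0129695 / 0.0602371 = 0.215307.

0.2153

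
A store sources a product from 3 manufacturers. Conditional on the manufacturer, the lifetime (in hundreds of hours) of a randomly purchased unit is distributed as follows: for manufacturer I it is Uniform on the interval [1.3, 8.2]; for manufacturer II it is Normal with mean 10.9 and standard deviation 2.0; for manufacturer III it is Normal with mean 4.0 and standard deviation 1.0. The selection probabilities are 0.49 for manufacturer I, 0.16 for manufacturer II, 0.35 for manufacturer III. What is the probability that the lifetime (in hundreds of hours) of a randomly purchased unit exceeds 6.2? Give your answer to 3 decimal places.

Conditional on each manufacturer, P(X > 6.2): I: 0.289855; II: 0.990613; III: 0.0139034.
By total probability, P(X > 6.2) = 0.49·0.289855 + 0.16·0.990613 + 0.35·0.0139034 = 0.305393.

0.305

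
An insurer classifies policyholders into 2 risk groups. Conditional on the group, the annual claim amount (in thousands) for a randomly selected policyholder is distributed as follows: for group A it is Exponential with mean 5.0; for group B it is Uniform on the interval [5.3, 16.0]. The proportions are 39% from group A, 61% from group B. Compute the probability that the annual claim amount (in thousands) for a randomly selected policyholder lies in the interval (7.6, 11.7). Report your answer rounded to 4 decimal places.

0.2815

Conditional on each group, P(7.6 < X < 11.7): A: 0.122384; B: 0.383178.
By total probability, P(7.6 < X < 11.7) = 0.39·0.122384 + 0.61·0.383178 = 0.281468.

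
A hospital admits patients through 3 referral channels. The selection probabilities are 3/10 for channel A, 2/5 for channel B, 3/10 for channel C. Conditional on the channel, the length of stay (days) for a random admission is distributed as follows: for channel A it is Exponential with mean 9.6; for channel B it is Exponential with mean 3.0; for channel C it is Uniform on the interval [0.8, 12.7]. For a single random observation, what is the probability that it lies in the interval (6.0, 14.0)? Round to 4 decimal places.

0.3101

Conditional on each channel, P(6.0 < X < 14.0): A: 0.302638; B: 0.125932; C: 0.563025.
By total probability, P(6.0 < X < 14.0) = 0.3·0.302638 + 0.4·0.125932 + 0.3·0.563025 = 0.310072.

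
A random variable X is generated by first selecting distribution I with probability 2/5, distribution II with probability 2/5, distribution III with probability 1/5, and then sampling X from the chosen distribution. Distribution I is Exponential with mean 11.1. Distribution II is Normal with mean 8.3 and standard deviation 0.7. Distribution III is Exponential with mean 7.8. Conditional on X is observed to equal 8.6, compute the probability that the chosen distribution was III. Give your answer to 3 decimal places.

0.037

Likelihoods f(8.6 | ·): I: 0.0415142; II: 0.51991; III: 0.0425665.
Posterior ∝ prior × likelihood. Numerator for III: 0.2·0.0425665 = 0.0085133.
Normalizing constant: 0.4·0.0415142 + 0.4·0.51991 + 0.2·0.0425665 = 0.233083.
P(III | observation) = 0.0085133 / 0.233083 = 0.0365248.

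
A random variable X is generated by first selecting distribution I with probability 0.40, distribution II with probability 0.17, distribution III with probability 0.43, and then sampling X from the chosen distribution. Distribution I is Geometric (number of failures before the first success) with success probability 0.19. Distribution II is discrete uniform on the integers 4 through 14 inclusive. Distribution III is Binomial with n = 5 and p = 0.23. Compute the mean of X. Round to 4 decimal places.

Component means — I: 4.26316; II: 9; III: 1.15.
E[X] = 0.4·4.26316 + 0.17·9 + 0.43·1.15 = 3.72976.

3.7298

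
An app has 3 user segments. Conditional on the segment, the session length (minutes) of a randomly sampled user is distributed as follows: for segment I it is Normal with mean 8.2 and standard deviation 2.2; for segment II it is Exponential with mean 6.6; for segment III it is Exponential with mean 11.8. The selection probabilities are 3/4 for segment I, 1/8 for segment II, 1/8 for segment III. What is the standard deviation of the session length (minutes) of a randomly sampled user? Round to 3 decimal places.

Per component, I: μ=8.2, E[X²]=72.08; II: μ=6.6, E[X²]=87.12; III: μ=11.8, E[X²]=278.48.
E[X] = 0.75·8.2 + 0.125·6.6 + 0.125·11.8 = 8.45.
E[X²] = 0.75·72.08 + 0.125·87.12 + 0.125·278.48 = 99.76.
Var(X) = E[X²] − (E[X])² = 99.76 − 71.4025 = 28.3575.
SD(X) = √28.3575 = 5.32518.

5.325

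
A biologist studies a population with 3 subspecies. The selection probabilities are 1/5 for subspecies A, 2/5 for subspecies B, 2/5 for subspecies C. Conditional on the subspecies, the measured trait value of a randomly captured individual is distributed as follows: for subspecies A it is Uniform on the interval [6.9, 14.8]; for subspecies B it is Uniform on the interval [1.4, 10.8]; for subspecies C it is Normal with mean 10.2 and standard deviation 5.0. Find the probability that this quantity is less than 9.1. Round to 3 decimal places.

0.549

Conditional on each subspecies, P(X < 9.1): A: 0.278481; B: 0.819149; C: 0.412936.
By total probability, P(X < 9.1) = 0.2·0.278481 + 0.4·0.819149 + 0.4·0.412936 = 0.54853.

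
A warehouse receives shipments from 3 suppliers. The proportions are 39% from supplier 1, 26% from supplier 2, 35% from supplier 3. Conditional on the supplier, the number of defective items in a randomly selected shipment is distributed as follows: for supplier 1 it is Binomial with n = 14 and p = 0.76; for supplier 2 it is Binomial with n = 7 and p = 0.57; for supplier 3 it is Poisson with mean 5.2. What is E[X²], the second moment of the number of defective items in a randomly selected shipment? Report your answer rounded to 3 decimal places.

For each component E[X²] = Var + (mean)², giving 1: 115.763; 2: 17.6358; 3: 32.24.
Overall E[X²] = 0.39·115.763 + 0.26·17.6358 + 0.35·32.24 = 61.017.

61.017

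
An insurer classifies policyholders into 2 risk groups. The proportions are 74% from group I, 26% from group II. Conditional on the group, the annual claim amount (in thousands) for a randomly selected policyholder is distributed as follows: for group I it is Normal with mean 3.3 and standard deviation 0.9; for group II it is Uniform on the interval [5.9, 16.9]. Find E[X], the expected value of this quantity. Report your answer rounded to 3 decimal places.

Component means — I: 3.3; II: 11.4.
E[X] = 0.74·3.3 + 0.26·11.4 = 5.406.

5.406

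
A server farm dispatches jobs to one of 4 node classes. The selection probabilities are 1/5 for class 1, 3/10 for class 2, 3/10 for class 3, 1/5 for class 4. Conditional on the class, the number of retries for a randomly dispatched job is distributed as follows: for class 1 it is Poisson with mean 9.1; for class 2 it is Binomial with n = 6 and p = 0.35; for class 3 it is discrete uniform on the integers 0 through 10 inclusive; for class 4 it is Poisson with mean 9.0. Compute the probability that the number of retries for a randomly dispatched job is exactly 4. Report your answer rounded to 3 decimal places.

Conditional on each class, P(X = 4): 1: 0.0319062; 2: 0.0951021; 3: 0.0909091; 4: 0.0337372.
By total probability, P(X = 4) = 0.2·0.0319062 + 0.3·0.0951021 + 0.3·0.0909091 + 0.2·0.0337372 = 0.068932.

0.069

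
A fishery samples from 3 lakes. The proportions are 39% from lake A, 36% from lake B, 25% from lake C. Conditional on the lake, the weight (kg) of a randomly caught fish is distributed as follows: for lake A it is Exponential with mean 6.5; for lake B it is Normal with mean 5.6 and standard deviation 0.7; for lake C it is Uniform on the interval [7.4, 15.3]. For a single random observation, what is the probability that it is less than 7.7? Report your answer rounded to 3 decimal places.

0.640

Conditional on each lake, P(X < 7.7): A: 0.694136; B: 0.99865; C: 0.0379747.
By total probability, P(X < 7.7) = 0.39·0.694136 + 0.36·0.99865 + 0.25·0.0379747 = 0.639721.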